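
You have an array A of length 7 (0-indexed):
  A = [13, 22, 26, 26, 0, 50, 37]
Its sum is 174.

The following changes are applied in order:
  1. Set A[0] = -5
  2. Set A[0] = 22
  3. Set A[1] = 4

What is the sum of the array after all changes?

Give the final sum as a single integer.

Initial sum: 174
Change 1: A[0] 13 -> -5, delta = -18, sum = 156
Change 2: A[0] -5 -> 22, delta = 27, sum = 183
Change 3: A[1] 22 -> 4, delta = -18, sum = 165

Answer: 165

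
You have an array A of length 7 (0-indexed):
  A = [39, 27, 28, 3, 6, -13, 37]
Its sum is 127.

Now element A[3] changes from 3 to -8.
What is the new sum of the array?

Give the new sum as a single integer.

Answer: 116

Derivation:
Old value at index 3: 3
New value at index 3: -8
Delta = -8 - 3 = -11
New sum = old_sum + delta = 127 + (-11) = 116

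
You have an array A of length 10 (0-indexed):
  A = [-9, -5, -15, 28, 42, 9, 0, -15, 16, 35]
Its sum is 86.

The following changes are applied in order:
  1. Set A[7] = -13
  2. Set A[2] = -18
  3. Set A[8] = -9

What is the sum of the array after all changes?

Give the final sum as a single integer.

Answer: 60

Derivation:
Initial sum: 86
Change 1: A[7] -15 -> -13, delta = 2, sum = 88
Change 2: A[2] -15 -> -18, delta = -3, sum = 85
Change 3: A[8] 16 -> -9, delta = -25, sum = 60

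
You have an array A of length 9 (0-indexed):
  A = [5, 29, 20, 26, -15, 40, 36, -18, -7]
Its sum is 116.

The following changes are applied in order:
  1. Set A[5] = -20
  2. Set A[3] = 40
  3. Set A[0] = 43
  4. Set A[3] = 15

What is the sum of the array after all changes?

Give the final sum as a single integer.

Answer: 83

Derivation:
Initial sum: 116
Change 1: A[5] 40 -> -20, delta = -60, sum = 56
Change 2: A[3] 26 -> 40, delta = 14, sum = 70
Change 3: A[0] 5 -> 43, delta = 38, sum = 108
Change 4: A[3] 40 -> 15, delta = -25, sum = 83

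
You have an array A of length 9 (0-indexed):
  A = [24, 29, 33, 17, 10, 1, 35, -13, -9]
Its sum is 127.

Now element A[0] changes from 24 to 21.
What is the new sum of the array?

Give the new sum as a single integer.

Old value at index 0: 24
New value at index 0: 21
Delta = 21 - 24 = -3
New sum = old_sum + delta = 127 + (-3) = 124

Answer: 124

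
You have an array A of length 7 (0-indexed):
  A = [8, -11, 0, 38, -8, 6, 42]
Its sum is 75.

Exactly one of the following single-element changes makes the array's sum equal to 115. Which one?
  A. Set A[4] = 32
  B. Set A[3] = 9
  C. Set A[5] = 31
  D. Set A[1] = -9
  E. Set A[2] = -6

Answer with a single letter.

Option A: A[4] -8->32, delta=40, new_sum=75+(40)=115 <-- matches target
Option B: A[3] 38->9, delta=-29, new_sum=75+(-29)=46
Option C: A[5] 6->31, delta=25, new_sum=75+(25)=100
Option D: A[1] -11->-9, delta=2, new_sum=75+(2)=77
Option E: A[2] 0->-6, delta=-6, new_sum=75+(-6)=69

Answer: A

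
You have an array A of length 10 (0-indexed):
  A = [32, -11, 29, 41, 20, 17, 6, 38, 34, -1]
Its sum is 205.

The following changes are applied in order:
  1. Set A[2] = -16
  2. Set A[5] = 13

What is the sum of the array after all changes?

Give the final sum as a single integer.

Initial sum: 205
Change 1: A[2] 29 -> -16, delta = -45, sum = 160
Change 2: A[5] 17 -> 13, delta = -4, sum = 156

Answer: 156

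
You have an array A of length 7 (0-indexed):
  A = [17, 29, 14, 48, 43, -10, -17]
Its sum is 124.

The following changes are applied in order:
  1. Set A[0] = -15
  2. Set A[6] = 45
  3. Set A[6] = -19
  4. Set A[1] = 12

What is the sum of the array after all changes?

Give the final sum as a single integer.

Initial sum: 124
Change 1: A[0] 17 -> -15, delta = -32, sum = 92
Change 2: A[6] -17 -> 45, delta = 62, sum = 154
Change 3: A[6] 45 -> -19, delta = -64, sum = 90
Change 4: A[1] 29 -> 12, delta = -17, sum = 73

Answer: 73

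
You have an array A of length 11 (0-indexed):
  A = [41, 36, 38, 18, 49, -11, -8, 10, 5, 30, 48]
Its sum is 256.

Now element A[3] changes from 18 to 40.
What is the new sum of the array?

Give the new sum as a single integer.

Answer: 278

Derivation:
Old value at index 3: 18
New value at index 3: 40
Delta = 40 - 18 = 22
New sum = old_sum + delta = 256 + (22) = 278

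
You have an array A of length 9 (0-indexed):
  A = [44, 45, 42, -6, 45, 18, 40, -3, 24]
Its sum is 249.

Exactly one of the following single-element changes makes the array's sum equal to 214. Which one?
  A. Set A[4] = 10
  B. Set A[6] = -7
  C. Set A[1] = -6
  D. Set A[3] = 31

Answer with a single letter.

Answer: A

Derivation:
Option A: A[4] 45->10, delta=-35, new_sum=249+(-35)=214 <-- matches target
Option B: A[6] 40->-7, delta=-47, new_sum=249+(-47)=202
Option C: A[1] 45->-6, delta=-51, new_sum=249+(-51)=198
Option D: A[3] -6->31, delta=37, new_sum=249+(37)=286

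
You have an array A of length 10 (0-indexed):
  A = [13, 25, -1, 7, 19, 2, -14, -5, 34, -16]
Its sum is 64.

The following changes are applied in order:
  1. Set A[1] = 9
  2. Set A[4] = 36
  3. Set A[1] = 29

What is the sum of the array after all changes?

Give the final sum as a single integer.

Answer: 85

Derivation:
Initial sum: 64
Change 1: A[1] 25 -> 9, delta = -16, sum = 48
Change 2: A[4] 19 -> 36, delta = 17, sum = 65
Change 3: A[1] 9 -> 29, delta = 20, sum = 85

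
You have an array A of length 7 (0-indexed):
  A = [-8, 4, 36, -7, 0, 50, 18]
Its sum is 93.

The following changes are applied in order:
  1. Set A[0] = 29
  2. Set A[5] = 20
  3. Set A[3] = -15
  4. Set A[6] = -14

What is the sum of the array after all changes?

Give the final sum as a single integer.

Answer: 60

Derivation:
Initial sum: 93
Change 1: A[0] -8 -> 29, delta = 37, sum = 130
Change 2: A[5] 50 -> 20, delta = -30, sum = 100
Change 3: A[3] -7 -> -15, delta = -8, sum = 92
Change 4: A[6] 18 -> -14, delta = -32, sum = 60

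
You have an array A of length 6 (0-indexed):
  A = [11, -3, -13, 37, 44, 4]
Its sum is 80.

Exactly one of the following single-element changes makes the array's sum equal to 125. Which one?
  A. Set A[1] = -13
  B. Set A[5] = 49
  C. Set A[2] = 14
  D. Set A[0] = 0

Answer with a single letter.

Answer: B

Derivation:
Option A: A[1] -3->-13, delta=-10, new_sum=80+(-10)=70
Option B: A[5] 4->49, delta=45, new_sum=80+(45)=125 <-- matches target
Option C: A[2] -13->14, delta=27, new_sum=80+(27)=107
Option D: A[0] 11->0, delta=-11, new_sum=80+(-11)=69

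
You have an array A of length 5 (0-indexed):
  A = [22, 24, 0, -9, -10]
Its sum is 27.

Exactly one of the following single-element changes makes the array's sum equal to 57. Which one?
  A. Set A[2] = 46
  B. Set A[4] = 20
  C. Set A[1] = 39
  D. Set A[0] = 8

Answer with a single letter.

Option A: A[2] 0->46, delta=46, new_sum=27+(46)=73
Option B: A[4] -10->20, delta=30, new_sum=27+(30)=57 <-- matches target
Option C: A[1] 24->39, delta=15, new_sum=27+(15)=42
Option D: A[0] 22->8, delta=-14, new_sum=27+(-14)=13

Answer: B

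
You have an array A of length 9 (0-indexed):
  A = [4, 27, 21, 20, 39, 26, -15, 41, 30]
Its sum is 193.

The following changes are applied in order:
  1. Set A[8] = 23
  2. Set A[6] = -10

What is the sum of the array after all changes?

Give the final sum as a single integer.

Initial sum: 193
Change 1: A[8] 30 -> 23, delta = -7, sum = 186
Change 2: A[6] -15 -> -10, delta = 5, sum = 191

Answer: 191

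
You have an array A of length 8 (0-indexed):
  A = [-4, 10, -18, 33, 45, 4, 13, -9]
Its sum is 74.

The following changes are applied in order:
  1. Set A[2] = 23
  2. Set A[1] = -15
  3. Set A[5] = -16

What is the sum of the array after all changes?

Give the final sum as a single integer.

Initial sum: 74
Change 1: A[2] -18 -> 23, delta = 41, sum = 115
Change 2: A[1] 10 -> -15, delta = -25, sum = 90
Change 3: A[5] 4 -> -16, delta = -20, sum = 70

Answer: 70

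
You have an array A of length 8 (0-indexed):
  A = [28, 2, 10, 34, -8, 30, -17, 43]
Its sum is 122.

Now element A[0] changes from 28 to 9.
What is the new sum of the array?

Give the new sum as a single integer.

Old value at index 0: 28
New value at index 0: 9
Delta = 9 - 28 = -19
New sum = old_sum + delta = 122 + (-19) = 103

Answer: 103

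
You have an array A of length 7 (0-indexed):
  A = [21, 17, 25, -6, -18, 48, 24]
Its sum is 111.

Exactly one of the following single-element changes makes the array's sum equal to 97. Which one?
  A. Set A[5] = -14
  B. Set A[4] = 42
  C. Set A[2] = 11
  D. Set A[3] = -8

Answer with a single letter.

Answer: C

Derivation:
Option A: A[5] 48->-14, delta=-62, new_sum=111+(-62)=49
Option B: A[4] -18->42, delta=60, new_sum=111+(60)=171
Option C: A[2] 25->11, delta=-14, new_sum=111+(-14)=97 <-- matches target
Option D: A[3] -6->-8, delta=-2, new_sum=111+(-2)=109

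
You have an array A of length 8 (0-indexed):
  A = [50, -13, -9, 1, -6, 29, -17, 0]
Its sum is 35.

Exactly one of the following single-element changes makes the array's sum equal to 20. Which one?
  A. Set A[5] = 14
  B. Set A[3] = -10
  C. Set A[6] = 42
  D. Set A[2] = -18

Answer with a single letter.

Option A: A[5] 29->14, delta=-15, new_sum=35+(-15)=20 <-- matches target
Option B: A[3] 1->-10, delta=-11, new_sum=35+(-11)=24
Option C: A[6] -17->42, delta=59, new_sum=35+(59)=94
Option D: A[2] -9->-18, delta=-9, new_sum=35+(-9)=26

Answer: A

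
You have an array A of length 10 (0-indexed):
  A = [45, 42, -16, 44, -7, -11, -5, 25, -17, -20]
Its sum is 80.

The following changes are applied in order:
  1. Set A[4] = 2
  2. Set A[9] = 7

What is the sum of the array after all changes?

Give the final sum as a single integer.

Initial sum: 80
Change 1: A[4] -7 -> 2, delta = 9, sum = 89
Change 2: A[9] -20 -> 7, delta = 27, sum = 116

Answer: 116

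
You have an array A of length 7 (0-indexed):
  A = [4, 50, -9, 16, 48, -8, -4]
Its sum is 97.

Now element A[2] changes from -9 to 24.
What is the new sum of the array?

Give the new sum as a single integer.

Answer: 130

Derivation:
Old value at index 2: -9
New value at index 2: 24
Delta = 24 - -9 = 33
New sum = old_sum + delta = 97 + (33) = 130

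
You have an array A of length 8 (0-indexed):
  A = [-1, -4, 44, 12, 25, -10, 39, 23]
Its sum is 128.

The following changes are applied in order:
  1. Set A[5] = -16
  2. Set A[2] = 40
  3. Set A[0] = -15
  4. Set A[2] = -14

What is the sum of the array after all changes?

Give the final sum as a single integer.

Initial sum: 128
Change 1: A[5] -10 -> -16, delta = -6, sum = 122
Change 2: A[2] 44 -> 40, delta = -4, sum = 118
Change 3: A[0] -1 -> -15, delta = -14, sum = 104
Change 4: A[2] 40 -> -14, delta = -54, sum = 50

Answer: 50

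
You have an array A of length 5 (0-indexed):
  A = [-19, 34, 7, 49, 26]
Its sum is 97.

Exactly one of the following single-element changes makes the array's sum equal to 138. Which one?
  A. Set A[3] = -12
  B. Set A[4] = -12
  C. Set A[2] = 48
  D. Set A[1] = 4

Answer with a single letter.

Option A: A[3] 49->-12, delta=-61, new_sum=97+(-61)=36
Option B: A[4] 26->-12, delta=-38, new_sum=97+(-38)=59
Option C: A[2] 7->48, delta=41, new_sum=97+(41)=138 <-- matches target
Option D: A[1] 34->4, delta=-30, new_sum=97+(-30)=67

Answer: C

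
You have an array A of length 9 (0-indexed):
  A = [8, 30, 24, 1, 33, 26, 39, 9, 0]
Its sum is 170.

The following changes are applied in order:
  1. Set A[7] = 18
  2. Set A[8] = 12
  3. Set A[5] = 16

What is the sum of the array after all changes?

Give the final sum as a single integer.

Initial sum: 170
Change 1: A[7] 9 -> 18, delta = 9, sum = 179
Change 2: A[8] 0 -> 12, delta = 12, sum = 191
Change 3: A[5] 26 -> 16, delta = -10, sum = 181

Answer: 181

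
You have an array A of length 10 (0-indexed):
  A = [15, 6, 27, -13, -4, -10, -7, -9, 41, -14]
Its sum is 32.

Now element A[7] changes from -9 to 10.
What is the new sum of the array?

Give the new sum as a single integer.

Old value at index 7: -9
New value at index 7: 10
Delta = 10 - -9 = 19
New sum = old_sum + delta = 32 + (19) = 51

Answer: 51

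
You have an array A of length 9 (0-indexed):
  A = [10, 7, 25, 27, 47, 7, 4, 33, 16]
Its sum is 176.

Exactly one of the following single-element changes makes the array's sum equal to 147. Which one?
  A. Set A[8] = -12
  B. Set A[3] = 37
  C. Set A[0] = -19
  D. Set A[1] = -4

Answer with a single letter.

Option A: A[8] 16->-12, delta=-28, new_sum=176+(-28)=148
Option B: A[3] 27->37, delta=10, new_sum=176+(10)=186
Option C: A[0] 10->-19, delta=-29, new_sum=176+(-29)=147 <-- matches target
Option D: A[1] 7->-4, delta=-11, new_sum=176+(-11)=165

Answer: C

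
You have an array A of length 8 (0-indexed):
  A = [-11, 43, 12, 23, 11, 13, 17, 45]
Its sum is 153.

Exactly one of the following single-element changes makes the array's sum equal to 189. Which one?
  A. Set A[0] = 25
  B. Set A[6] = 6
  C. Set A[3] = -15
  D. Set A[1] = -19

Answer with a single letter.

Answer: A

Derivation:
Option A: A[0] -11->25, delta=36, new_sum=153+(36)=189 <-- matches target
Option B: A[6] 17->6, delta=-11, new_sum=153+(-11)=142
Option C: A[3] 23->-15, delta=-38, new_sum=153+(-38)=115
Option D: A[1] 43->-19, delta=-62, new_sum=153+(-62)=91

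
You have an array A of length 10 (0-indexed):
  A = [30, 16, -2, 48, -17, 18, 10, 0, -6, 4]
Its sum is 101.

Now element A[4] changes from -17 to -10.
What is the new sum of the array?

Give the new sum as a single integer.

Old value at index 4: -17
New value at index 4: -10
Delta = -10 - -17 = 7
New sum = old_sum + delta = 101 + (7) = 108

Answer: 108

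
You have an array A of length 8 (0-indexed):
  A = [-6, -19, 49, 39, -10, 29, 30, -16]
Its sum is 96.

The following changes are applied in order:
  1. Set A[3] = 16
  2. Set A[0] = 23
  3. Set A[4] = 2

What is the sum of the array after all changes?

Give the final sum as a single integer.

Initial sum: 96
Change 1: A[3] 39 -> 16, delta = -23, sum = 73
Change 2: A[0] -6 -> 23, delta = 29, sum = 102
Change 3: A[4] -10 -> 2, delta = 12, sum = 114

Answer: 114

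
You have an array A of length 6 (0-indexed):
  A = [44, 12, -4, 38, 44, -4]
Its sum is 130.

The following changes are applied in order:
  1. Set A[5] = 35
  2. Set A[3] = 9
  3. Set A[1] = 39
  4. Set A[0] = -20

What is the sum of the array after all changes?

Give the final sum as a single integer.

Initial sum: 130
Change 1: A[5] -4 -> 35, delta = 39, sum = 169
Change 2: A[3] 38 -> 9, delta = -29, sum = 140
Change 3: A[1] 12 -> 39, delta = 27, sum = 167
Change 4: A[0] 44 -> -20, delta = -64, sum = 103

Answer: 103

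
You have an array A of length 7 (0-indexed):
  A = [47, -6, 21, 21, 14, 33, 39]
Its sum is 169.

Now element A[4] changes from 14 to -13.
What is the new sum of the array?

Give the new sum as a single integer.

Answer: 142

Derivation:
Old value at index 4: 14
New value at index 4: -13
Delta = -13 - 14 = -27
New sum = old_sum + delta = 169 + (-27) = 142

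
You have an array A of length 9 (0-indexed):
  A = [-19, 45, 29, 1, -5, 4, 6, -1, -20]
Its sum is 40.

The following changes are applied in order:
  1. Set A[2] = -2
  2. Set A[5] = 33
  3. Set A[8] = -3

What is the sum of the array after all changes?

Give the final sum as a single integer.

Answer: 55

Derivation:
Initial sum: 40
Change 1: A[2] 29 -> -2, delta = -31, sum = 9
Change 2: A[5] 4 -> 33, delta = 29, sum = 38
Change 3: A[8] -20 -> -3, delta = 17, sum = 55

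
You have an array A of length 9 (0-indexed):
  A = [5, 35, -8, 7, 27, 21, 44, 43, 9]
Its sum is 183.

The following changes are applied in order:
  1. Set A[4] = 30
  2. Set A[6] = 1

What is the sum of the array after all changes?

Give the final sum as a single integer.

Answer: 143

Derivation:
Initial sum: 183
Change 1: A[4] 27 -> 30, delta = 3, sum = 186
Change 2: A[6] 44 -> 1, delta = -43, sum = 143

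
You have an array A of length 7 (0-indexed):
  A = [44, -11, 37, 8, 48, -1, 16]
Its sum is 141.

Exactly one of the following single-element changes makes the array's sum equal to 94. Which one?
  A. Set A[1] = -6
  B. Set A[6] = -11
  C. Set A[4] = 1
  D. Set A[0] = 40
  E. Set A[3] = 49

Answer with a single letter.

Answer: C

Derivation:
Option A: A[1] -11->-6, delta=5, new_sum=141+(5)=146
Option B: A[6] 16->-11, delta=-27, new_sum=141+(-27)=114
Option C: A[4] 48->1, delta=-47, new_sum=141+(-47)=94 <-- matches target
Option D: A[0] 44->40, delta=-4, new_sum=141+(-4)=137
Option E: A[3] 8->49, delta=41, new_sum=141+(41)=182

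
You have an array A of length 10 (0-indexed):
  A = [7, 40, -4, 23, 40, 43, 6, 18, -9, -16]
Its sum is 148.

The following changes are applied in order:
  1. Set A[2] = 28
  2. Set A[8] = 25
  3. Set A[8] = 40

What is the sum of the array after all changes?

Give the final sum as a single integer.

Answer: 229

Derivation:
Initial sum: 148
Change 1: A[2] -4 -> 28, delta = 32, sum = 180
Change 2: A[8] -9 -> 25, delta = 34, sum = 214
Change 3: A[8] 25 -> 40, delta = 15, sum = 229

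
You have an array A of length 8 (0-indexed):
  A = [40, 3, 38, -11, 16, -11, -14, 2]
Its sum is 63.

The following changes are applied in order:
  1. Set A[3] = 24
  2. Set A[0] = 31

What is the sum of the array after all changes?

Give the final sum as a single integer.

Initial sum: 63
Change 1: A[3] -11 -> 24, delta = 35, sum = 98
Change 2: A[0] 40 -> 31, delta = -9, sum = 89

Answer: 89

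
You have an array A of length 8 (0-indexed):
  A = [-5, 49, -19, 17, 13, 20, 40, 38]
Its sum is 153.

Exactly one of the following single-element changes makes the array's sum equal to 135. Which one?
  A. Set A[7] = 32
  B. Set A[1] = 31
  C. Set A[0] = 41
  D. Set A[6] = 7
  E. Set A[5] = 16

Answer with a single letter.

Answer: B

Derivation:
Option A: A[7] 38->32, delta=-6, new_sum=153+(-6)=147
Option B: A[1] 49->31, delta=-18, new_sum=153+(-18)=135 <-- matches target
Option C: A[0] -5->41, delta=46, new_sum=153+(46)=199
Option D: A[6] 40->7, delta=-33, new_sum=153+(-33)=120
Option E: A[5] 20->16, delta=-4, new_sum=153+(-4)=149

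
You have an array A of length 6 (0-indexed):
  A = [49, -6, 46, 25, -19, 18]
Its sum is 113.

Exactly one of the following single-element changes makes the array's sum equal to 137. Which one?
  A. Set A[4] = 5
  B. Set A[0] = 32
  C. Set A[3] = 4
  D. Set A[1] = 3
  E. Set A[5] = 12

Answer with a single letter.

Answer: A

Derivation:
Option A: A[4] -19->5, delta=24, new_sum=113+(24)=137 <-- matches target
Option B: A[0] 49->32, delta=-17, new_sum=113+(-17)=96
Option C: A[3] 25->4, delta=-21, new_sum=113+(-21)=92
Option D: A[1] -6->3, delta=9, new_sum=113+(9)=122
Option E: A[5] 18->12, delta=-6, new_sum=113+(-6)=107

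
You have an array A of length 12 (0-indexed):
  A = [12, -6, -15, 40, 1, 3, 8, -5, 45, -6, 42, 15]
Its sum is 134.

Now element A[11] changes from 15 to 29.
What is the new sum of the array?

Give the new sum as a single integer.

Old value at index 11: 15
New value at index 11: 29
Delta = 29 - 15 = 14
New sum = old_sum + delta = 134 + (14) = 148

Answer: 148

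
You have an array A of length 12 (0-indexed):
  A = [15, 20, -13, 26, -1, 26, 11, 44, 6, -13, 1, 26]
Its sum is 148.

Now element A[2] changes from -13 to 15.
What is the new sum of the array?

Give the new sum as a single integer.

Old value at index 2: -13
New value at index 2: 15
Delta = 15 - -13 = 28
New sum = old_sum + delta = 148 + (28) = 176

Answer: 176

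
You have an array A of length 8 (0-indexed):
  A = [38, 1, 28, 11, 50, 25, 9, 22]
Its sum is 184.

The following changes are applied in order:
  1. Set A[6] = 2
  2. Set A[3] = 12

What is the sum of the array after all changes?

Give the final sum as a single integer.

Answer: 178

Derivation:
Initial sum: 184
Change 1: A[6] 9 -> 2, delta = -7, sum = 177
Change 2: A[3] 11 -> 12, delta = 1, sum = 178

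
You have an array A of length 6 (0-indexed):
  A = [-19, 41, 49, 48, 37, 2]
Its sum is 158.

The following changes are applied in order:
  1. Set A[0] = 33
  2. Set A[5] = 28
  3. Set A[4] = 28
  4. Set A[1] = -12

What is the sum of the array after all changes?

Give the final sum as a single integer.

Answer: 174

Derivation:
Initial sum: 158
Change 1: A[0] -19 -> 33, delta = 52, sum = 210
Change 2: A[5] 2 -> 28, delta = 26, sum = 236
Change 3: A[4] 37 -> 28, delta = -9, sum = 227
Change 4: A[1] 41 -> -12, delta = -53, sum = 174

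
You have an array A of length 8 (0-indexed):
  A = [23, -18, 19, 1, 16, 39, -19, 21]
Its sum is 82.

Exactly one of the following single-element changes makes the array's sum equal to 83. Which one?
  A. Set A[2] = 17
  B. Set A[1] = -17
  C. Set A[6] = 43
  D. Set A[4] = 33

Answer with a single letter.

Answer: B

Derivation:
Option A: A[2] 19->17, delta=-2, new_sum=82+(-2)=80
Option B: A[1] -18->-17, delta=1, new_sum=82+(1)=83 <-- matches target
Option C: A[6] -19->43, delta=62, new_sum=82+(62)=144
Option D: A[4] 16->33, delta=17, new_sum=82+(17)=99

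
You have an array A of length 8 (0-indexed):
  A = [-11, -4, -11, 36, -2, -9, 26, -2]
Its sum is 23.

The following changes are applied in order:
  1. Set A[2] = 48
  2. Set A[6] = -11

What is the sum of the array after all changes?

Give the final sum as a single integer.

Answer: 45

Derivation:
Initial sum: 23
Change 1: A[2] -11 -> 48, delta = 59, sum = 82
Change 2: A[6] 26 -> -11, delta = -37, sum = 45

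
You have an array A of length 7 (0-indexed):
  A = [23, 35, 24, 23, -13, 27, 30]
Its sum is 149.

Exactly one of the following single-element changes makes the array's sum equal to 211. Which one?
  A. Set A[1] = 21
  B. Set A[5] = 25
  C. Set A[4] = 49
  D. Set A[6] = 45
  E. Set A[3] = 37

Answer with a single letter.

Answer: C

Derivation:
Option A: A[1] 35->21, delta=-14, new_sum=149+(-14)=135
Option B: A[5] 27->25, delta=-2, new_sum=149+(-2)=147
Option C: A[4] -13->49, delta=62, new_sum=149+(62)=211 <-- matches target
Option D: A[6] 30->45, delta=15, new_sum=149+(15)=164
Option E: A[3] 23->37, delta=14, new_sum=149+(14)=163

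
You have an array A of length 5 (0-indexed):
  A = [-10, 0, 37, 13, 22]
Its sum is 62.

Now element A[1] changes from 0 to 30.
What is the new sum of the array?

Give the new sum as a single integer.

Old value at index 1: 0
New value at index 1: 30
Delta = 30 - 0 = 30
New sum = old_sum + delta = 62 + (30) = 92

Answer: 92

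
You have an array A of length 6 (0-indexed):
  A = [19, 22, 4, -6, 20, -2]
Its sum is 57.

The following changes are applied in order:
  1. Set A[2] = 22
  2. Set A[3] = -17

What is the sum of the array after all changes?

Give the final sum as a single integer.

Answer: 64

Derivation:
Initial sum: 57
Change 1: A[2] 4 -> 22, delta = 18, sum = 75
Change 2: A[3] -6 -> -17, delta = -11, sum = 64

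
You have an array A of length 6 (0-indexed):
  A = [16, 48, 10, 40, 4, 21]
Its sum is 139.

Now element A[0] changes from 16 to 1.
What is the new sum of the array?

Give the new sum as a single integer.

Old value at index 0: 16
New value at index 0: 1
Delta = 1 - 16 = -15
New sum = old_sum + delta = 139 + (-15) = 124

Answer: 124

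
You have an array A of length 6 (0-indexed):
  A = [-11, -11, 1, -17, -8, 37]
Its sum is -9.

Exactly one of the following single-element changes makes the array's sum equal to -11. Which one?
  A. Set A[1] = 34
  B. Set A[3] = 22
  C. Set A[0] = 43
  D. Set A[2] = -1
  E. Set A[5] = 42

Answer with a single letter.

Option A: A[1] -11->34, delta=45, new_sum=-9+(45)=36
Option B: A[3] -17->22, delta=39, new_sum=-9+(39)=30
Option C: A[0] -11->43, delta=54, new_sum=-9+(54)=45
Option D: A[2] 1->-1, delta=-2, new_sum=-9+(-2)=-11 <-- matches target
Option E: A[5] 37->42, delta=5, new_sum=-9+(5)=-4

Answer: D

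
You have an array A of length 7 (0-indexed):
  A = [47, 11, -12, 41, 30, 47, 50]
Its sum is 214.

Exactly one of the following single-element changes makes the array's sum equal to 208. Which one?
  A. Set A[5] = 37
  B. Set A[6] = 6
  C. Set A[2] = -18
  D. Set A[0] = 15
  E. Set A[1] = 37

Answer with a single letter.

Option A: A[5] 47->37, delta=-10, new_sum=214+(-10)=204
Option B: A[6] 50->6, delta=-44, new_sum=214+(-44)=170
Option C: A[2] -12->-18, delta=-6, new_sum=214+(-6)=208 <-- matches target
Option D: A[0] 47->15, delta=-32, new_sum=214+(-32)=182
Option E: A[1] 11->37, delta=26, new_sum=214+(26)=240

Answer: C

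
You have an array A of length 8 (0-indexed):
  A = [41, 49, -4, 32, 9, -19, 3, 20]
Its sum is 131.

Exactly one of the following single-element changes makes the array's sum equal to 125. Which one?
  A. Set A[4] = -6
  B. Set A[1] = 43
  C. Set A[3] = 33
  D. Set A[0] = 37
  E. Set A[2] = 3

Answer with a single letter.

Answer: B

Derivation:
Option A: A[4] 9->-6, delta=-15, new_sum=131+(-15)=116
Option B: A[1] 49->43, delta=-6, new_sum=131+(-6)=125 <-- matches target
Option C: A[3] 32->33, delta=1, new_sum=131+(1)=132
Option D: A[0] 41->37, delta=-4, new_sum=131+(-4)=127
Option E: A[2] -4->3, delta=7, new_sum=131+(7)=138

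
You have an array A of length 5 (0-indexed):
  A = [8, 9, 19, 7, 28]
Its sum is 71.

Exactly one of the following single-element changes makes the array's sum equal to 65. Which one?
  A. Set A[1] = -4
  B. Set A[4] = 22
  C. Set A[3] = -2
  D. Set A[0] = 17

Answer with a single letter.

Option A: A[1] 9->-4, delta=-13, new_sum=71+(-13)=58
Option B: A[4] 28->22, delta=-6, new_sum=71+(-6)=65 <-- matches target
Option C: A[3] 7->-2, delta=-9, new_sum=71+(-9)=62
Option D: A[0] 8->17, delta=9, new_sum=71+(9)=80

Answer: B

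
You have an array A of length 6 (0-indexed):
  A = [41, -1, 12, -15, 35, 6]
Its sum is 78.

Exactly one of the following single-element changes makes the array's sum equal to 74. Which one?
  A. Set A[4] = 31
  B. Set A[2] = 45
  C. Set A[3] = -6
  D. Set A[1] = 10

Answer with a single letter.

Option A: A[4] 35->31, delta=-4, new_sum=78+(-4)=74 <-- matches target
Option B: A[2] 12->45, delta=33, new_sum=78+(33)=111
Option C: A[3] -15->-6, delta=9, new_sum=78+(9)=87
Option D: A[1] -1->10, delta=11, new_sum=78+(11)=89

Answer: A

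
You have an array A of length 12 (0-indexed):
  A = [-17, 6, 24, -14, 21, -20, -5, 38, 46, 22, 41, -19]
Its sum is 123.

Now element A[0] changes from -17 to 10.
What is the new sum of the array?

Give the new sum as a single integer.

Old value at index 0: -17
New value at index 0: 10
Delta = 10 - -17 = 27
New sum = old_sum + delta = 123 + (27) = 150

Answer: 150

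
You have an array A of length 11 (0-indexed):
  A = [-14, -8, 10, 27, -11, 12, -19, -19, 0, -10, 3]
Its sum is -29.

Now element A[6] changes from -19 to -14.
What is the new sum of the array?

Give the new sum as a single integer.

Answer: -24

Derivation:
Old value at index 6: -19
New value at index 6: -14
Delta = -14 - -19 = 5
New sum = old_sum + delta = -29 + (5) = -24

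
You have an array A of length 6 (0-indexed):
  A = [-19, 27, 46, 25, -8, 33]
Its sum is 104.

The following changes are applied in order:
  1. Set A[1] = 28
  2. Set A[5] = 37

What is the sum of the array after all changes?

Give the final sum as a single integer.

Answer: 109

Derivation:
Initial sum: 104
Change 1: A[1] 27 -> 28, delta = 1, sum = 105
Change 2: A[5] 33 -> 37, delta = 4, sum = 109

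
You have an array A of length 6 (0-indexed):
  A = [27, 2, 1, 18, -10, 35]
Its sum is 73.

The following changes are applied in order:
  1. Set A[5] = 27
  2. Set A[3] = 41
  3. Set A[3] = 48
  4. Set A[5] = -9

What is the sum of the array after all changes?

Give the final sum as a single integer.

Answer: 59

Derivation:
Initial sum: 73
Change 1: A[5] 35 -> 27, delta = -8, sum = 65
Change 2: A[3] 18 -> 41, delta = 23, sum = 88
Change 3: A[3] 41 -> 48, delta = 7, sum = 95
Change 4: A[5] 27 -> -9, delta = -36, sum = 59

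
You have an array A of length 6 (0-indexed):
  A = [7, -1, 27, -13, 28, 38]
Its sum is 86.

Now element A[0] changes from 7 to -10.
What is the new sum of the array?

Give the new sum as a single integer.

Answer: 69

Derivation:
Old value at index 0: 7
New value at index 0: -10
Delta = -10 - 7 = -17
New sum = old_sum + delta = 86 + (-17) = 69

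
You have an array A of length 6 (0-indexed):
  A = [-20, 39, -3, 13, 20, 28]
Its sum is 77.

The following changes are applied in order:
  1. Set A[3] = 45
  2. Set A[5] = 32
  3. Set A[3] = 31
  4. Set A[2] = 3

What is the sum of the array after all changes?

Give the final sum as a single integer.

Answer: 105

Derivation:
Initial sum: 77
Change 1: A[3] 13 -> 45, delta = 32, sum = 109
Change 2: A[5] 28 -> 32, delta = 4, sum = 113
Change 3: A[3] 45 -> 31, delta = -14, sum = 99
Change 4: A[2] -3 -> 3, delta = 6, sum = 105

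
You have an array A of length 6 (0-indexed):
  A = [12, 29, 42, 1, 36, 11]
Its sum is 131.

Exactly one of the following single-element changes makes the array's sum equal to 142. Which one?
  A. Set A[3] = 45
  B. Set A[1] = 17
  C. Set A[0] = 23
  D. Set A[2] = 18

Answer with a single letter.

Option A: A[3] 1->45, delta=44, new_sum=131+(44)=175
Option B: A[1] 29->17, delta=-12, new_sum=131+(-12)=119
Option C: A[0] 12->23, delta=11, new_sum=131+(11)=142 <-- matches target
Option D: A[2] 42->18, delta=-24, new_sum=131+(-24)=107

Answer: C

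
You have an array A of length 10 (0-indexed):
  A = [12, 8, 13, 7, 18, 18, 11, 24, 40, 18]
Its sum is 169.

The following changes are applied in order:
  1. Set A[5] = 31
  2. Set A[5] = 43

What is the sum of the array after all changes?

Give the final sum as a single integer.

Initial sum: 169
Change 1: A[5] 18 -> 31, delta = 13, sum = 182
Change 2: A[5] 31 -> 43, delta = 12, sum = 194

Answer: 194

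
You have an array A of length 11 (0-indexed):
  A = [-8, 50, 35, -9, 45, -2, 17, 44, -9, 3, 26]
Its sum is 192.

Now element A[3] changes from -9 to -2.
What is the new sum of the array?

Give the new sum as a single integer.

Answer: 199

Derivation:
Old value at index 3: -9
New value at index 3: -2
Delta = -2 - -9 = 7
New sum = old_sum + delta = 192 + (7) = 199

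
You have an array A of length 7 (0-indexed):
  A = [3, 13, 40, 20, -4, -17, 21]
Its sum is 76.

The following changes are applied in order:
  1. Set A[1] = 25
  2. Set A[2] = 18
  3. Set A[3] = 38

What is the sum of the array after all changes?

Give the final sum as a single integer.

Answer: 84

Derivation:
Initial sum: 76
Change 1: A[1] 13 -> 25, delta = 12, sum = 88
Change 2: A[2] 40 -> 18, delta = -22, sum = 66
Change 3: A[3] 20 -> 38, delta = 18, sum = 84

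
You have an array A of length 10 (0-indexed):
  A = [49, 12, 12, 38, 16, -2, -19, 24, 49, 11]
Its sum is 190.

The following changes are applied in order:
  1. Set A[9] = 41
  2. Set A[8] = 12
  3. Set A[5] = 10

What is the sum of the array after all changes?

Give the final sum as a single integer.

Initial sum: 190
Change 1: A[9] 11 -> 41, delta = 30, sum = 220
Change 2: A[8] 49 -> 12, delta = -37, sum = 183
Change 3: A[5] -2 -> 10, delta = 12, sum = 195

Answer: 195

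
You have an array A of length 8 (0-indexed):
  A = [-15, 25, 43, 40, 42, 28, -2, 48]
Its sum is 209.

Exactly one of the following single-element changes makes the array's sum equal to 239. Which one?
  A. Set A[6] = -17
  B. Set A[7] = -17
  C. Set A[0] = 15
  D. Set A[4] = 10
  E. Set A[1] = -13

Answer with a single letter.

Option A: A[6] -2->-17, delta=-15, new_sum=209+(-15)=194
Option B: A[7] 48->-17, delta=-65, new_sum=209+(-65)=144
Option C: A[0] -15->15, delta=30, new_sum=209+(30)=239 <-- matches target
Option D: A[4] 42->10, delta=-32, new_sum=209+(-32)=177
Option E: A[1] 25->-13, delta=-38, new_sum=209+(-38)=171

Answer: C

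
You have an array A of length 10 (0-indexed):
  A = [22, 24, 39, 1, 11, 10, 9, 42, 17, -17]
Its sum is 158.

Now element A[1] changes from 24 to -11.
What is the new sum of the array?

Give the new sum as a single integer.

Answer: 123

Derivation:
Old value at index 1: 24
New value at index 1: -11
Delta = -11 - 24 = -35
New sum = old_sum + delta = 158 + (-35) = 123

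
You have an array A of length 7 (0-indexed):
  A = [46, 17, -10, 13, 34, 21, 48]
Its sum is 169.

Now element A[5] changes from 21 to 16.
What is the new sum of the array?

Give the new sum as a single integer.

Answer: 164

Derivation:
Old value at index 5: 21
New value at index 5: 16
Delta = 16 - 21 = -5
New sum = old_sum + delta = 169 + (-5) = 164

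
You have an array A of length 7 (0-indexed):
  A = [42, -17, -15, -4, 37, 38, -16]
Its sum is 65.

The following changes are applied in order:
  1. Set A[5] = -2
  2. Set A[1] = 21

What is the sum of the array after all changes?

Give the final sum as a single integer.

Initial sum: 65
Change 1: A[5] 38 -> -2, delta = -40, sum = 25
Change 2: A[1] -17 -> 21, delta = 38, sum = 63

Answer: 63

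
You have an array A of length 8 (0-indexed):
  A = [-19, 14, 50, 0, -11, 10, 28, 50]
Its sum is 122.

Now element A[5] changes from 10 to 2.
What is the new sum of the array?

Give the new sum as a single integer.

Old value at index 5: 10
New value at index 5: 2
Delta = 2 - 10 = -8
New sum = old_sum + delta = 122 + (-8) = 114

Answer: 114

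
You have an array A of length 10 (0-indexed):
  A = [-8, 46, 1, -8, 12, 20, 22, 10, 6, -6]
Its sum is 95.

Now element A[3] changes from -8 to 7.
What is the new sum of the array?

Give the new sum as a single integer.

Old value at index 3: -8
New value at index 3: 7
Delta = 7 - -8 = 15
New sum = old_sum + delta = 95 + (15) = 110

Answer: 110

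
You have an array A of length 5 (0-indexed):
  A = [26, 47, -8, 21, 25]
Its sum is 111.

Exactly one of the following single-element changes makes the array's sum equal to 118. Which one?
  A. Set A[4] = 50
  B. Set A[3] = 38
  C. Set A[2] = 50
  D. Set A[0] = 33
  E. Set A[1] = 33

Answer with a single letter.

Answer: D

Derivation:
Option A: A[4] 25->50, delta=25, new_sum=111+(25)=136
Option B: A[3] 21->38, delta=17, new_sum=111+(17)=128
Option C: A[2] -8->50, delta=58, new_sum=111+(58)=169
Option D: A[0] 26->33, delta=7, new_sum=111+(7)=118 <-- matches target
Option E: A[1] 47->33, delta=-14, new_sum=111+(-14)=97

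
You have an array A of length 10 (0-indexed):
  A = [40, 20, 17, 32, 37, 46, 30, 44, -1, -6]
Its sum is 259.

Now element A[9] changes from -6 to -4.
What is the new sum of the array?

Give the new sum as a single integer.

Old value at index 9: -6
New value at index 9: -4
Delta = -4 - -6 = 2
New sum = old_sum + delta = 259 + (2) = 261

Answer: 261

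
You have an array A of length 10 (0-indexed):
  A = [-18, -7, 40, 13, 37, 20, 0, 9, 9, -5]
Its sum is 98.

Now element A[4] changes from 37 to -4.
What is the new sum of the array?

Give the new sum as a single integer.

Old value at index 4: 37
New value at index 4: -4
Delta = -4 - 37 = -41
New sum = old_sum + delta = 98 + (-41) = 57

Answer: 57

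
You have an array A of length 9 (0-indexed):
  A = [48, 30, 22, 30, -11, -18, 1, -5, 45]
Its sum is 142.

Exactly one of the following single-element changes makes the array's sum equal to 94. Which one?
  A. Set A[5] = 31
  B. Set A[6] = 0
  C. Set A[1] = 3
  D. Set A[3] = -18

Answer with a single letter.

Answer: D

Derivation:
Option A: A[5] -18->31, delta=49, new_sum=142+(49)=191
Option B: A[6] 1->0, delta=-1, new_sum=142+(-1)=141
Option C: A[1] 30->3, delta=-27, new_sum=142+(-27)=115
Option D: A[3] 30->-18, delta=-48, new_sum=142+(-48)=94 <-- matches target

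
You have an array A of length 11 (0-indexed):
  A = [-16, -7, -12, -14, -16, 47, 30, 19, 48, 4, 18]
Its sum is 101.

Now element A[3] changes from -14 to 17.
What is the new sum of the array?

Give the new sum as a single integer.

Old value at index 3: -14
New value at index 3: 17
Delta = 17 - -14 = 31
New sum = old_sum + delta = 101 + (31) = 132

Answer: 132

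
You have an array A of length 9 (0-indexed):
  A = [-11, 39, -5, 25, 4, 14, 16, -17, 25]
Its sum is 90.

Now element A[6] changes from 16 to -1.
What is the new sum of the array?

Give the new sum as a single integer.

Answer: 73

Derivation:
Old value at index 6: 16
New value at index 6: -1
Delta = -1 - 16 = -17
New sum = old_sum + delta = 90 + (-17) = 73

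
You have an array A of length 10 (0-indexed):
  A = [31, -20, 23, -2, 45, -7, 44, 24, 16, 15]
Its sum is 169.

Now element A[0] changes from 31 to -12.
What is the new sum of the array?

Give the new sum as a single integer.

Answer: 126

Derivation:
Old value at index 0: 31
New value at index 0: -12
Delta = -12 - 31 = -43
New sum = old_sum + delta = 169 + (-43) = 126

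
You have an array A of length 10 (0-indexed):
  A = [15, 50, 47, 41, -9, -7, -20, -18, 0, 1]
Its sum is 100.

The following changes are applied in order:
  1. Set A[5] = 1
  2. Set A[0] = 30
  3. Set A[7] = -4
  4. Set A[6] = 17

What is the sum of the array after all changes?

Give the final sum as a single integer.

Initial sum: 100
Change 1: A[5] -7 -> 1, delta = 8, sum = 108
Change 2: A[0] 15 -> 30, delta = 15, sum = 123
Change 3: A[7] -18 -> -4, delta = 14, sum = 137
Change 4: A[6] -20 -> 17, delta = 37, sum = 174

Answer: 174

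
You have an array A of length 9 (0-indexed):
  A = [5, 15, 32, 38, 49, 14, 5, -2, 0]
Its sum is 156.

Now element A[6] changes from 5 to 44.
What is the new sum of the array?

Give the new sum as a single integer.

Old value at index 6: 5
New value at index 6: 44
Delta = 44 - 5 = 39
New sum = old_sum + delta = 156 + (39) = 195

Answer: 195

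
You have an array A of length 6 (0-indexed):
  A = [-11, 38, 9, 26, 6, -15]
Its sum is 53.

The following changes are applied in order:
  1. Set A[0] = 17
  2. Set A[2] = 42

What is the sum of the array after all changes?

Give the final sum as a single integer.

Initial sum: 53
Change 1: A[0] -11 -> 17, delta = 28, sum = 81
Change 2: A[2] 9 -> 42, delta = 33, sum = 114

Answer: 114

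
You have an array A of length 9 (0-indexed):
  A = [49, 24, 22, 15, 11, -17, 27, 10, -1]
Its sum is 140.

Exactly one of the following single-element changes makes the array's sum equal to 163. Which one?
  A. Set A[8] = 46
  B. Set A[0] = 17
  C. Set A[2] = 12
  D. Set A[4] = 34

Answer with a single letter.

Option A: A[8] -1->46, delta=47, new_sum=140+(47)=187
Option B: A[0] 49->17, delta=-32, new_sum=140+(-32)=108
Option C: A[2] 22->12, delta=-10, new_sum=140+(-10)=130
Option D: A[4] 11->34, delta=23, new_sum=140+(23)=163 <-- matches target

Answer: D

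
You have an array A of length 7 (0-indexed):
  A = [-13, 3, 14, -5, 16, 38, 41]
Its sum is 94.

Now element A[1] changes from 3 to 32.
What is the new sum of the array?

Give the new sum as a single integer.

Old value at index 1: 3
New value at index 1: 32
Delta = 32 - 3 = 29
New sum = old_sum + delta = 94 + (29) = 123

Answer: 123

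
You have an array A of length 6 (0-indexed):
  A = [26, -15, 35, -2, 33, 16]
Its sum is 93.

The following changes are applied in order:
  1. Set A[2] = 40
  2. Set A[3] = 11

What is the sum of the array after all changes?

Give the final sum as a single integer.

Answer: 111

Derivation:
Initial sum: 93
Change 1: A[2] 35 -> 40, delta = 5, sum = 98
Change 2: A[3] -2 -> 11, delta = 13, sum = 111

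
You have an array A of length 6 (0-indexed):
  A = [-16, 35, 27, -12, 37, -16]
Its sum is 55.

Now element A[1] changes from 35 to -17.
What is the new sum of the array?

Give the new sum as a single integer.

Answer: 3

Derivation:
Old value at index 1: 35
New value at index 1: -17
Delta = -17 - 35 = -52
New sum = old_sum + delta = 55 + (-52) = 3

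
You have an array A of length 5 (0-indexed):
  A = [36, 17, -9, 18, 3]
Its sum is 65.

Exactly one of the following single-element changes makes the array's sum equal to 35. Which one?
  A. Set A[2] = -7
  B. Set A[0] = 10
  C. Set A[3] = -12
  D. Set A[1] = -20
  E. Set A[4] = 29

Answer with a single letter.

Option A: A[2] -9->-7, delta=2, new_sum=65+(2)=67
Option B: A[0] 36->10, delta=-26, new_sum=65+(-26)=39
Option C: A[3] 18->-12, delta=-30, new_sum=65+(-30)=35 <-- matches target
Option D: A[1] 17->-20, delta=-37, new_sum=65+(-37)=28
Option E: A[4] 3->29, delta=26, new_sum=65+(26)=91

Answer: C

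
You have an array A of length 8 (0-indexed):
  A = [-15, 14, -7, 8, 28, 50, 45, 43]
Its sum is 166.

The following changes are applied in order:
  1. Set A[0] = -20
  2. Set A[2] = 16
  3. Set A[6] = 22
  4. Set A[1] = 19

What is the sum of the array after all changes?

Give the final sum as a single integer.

Initial sum: 166
Change 1: A[0] -15 -> -20, delta = -5, sum = 161
Change 2: A[2] -7 -> 16, delta = 23, sum = 184
Change 3: A[6] 45 -> 22, delta = -23, sum = 161
Change 4: A[1] 14 -> 19, delta = 5, sum = 166

Answer: 166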